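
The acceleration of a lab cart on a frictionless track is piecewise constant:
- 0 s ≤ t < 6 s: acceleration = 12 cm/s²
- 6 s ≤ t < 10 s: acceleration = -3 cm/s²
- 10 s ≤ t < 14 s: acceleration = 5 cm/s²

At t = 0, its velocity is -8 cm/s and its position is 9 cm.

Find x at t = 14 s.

On each constant-a segment, Δv = aΔt and Δx = v₀Δt + ½aΔt²; chain segment to segment.
0–6 s: v starts -8 cm/s; Δx = -8·6 + ½·12·6² = 168 cm; v ends 64 cm/s.
6–10 s: v starts 64 cm/s; Δx = 64·4 + ½·-3·4² = 232 cm; v ends 52 cm/s.
10–14 s: v starts 52 cm/s; Δx = 52·4 + ½·5·4² = 248 cm; v ends 72 cm/s.
x(14) = 9 + Σ Δx = 657 cm.

657 cm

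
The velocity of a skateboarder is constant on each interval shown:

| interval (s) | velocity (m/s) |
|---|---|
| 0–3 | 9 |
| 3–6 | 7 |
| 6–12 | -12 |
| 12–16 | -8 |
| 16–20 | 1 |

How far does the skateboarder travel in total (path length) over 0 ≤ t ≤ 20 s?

156 m

Total distance travelled is ∫|v| dt — sum the magnitudes of each area piece.
0–3 s: |9| × 3 = 27 m
3–6 s: |7| × 3 = 21 m
6–12 s: |-12| × 6 = 72 m
12–16 s: |-8| × 4 = 32 m
16–20 s: |1| × 4 = 4 m
Total distance = 156 m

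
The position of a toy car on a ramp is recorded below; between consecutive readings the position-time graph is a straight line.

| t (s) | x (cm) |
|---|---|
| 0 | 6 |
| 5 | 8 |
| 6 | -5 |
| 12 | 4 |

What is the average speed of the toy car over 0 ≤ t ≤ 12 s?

Average speed = (total path length)/(elapsed time); on a piecewise-linear x-t graph the path length is Σ|Δx|.
0–5 s: |Δx| = |8 − 6| = 2 cm
5–6 s: |Δx| = |-5 − 8| = 13 cm
6–12 s: |Δx| = |4 − -5| = 9 cm
Total path = 24 cm; average speed = 24/12 = 2 cm/s.

2 cm/s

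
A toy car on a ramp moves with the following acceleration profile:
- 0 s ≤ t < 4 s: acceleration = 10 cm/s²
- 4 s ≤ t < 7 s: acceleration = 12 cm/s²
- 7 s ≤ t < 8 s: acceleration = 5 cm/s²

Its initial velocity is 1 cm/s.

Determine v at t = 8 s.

82 cm/s

Δv equals the area under the a-t graph; then v = v₀ + Δv.
0–4 s: 10 × 4 = 40 cm/s
4–7 s: 12 × 3 = 36 cm/s
7–8 s: 5 × 1 = 5 cm/s
Δv = 81 cm/s, so v(8) = 1 + (81) = 82 cm/s.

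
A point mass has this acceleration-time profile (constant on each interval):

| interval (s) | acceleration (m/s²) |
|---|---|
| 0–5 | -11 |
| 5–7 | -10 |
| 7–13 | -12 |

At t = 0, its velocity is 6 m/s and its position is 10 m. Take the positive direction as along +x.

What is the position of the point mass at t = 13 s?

On each constant-a segment, Δv = aΔt and Δx = v₀Δt + ½aΔt²; chain segment to segment.
0–5 s: v starts 6 m/s; Δx = 6·5 + ½·-11·5² = -107.5 m; v ends -49 m/s.
5–7 s: v starts -49 m/s; Δx = -49·2 + ½·-10·2² = -118 m; v ends -69 m/s.
7–13 s: v starts -69 m/s; Δx = -69·6 + ½·-12·6² = -630 m; v ends -141 m/s.
x(13) = 10 + Σ Δx = -845.5 m.

-845.5 m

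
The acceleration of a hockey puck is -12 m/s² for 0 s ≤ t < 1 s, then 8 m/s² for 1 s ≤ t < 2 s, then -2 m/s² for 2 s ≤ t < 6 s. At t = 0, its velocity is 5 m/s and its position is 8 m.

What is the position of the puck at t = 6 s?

-8 m

On each constant-a segment, Δv = aΔt and Δx = v₀Δt + ½aΔt²; chain segment to segment.
0–1 s: v starts 5 m/s; Δx = 5·1 + ½·-12·1² = -1 m; v ends -7 m/s.
1–2 s: v starts -7 m/s; Δx = -7·1 + ½·8·1² = -3 m; v ends 1 m/s.
2–6 s: v starts 1 m/s; Δx = 1·4 + ½·-2·4² = -12 m; v ends -7 m/s.
x(6) = 8 + Σ Δx = -8 m.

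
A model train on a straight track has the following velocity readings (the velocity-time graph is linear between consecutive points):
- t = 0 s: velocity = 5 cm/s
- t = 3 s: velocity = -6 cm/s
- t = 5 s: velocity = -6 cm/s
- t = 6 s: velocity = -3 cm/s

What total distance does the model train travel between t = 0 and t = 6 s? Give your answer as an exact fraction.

273/11 cm

Total distance travelled is ∫|v| dt — sum the magnitudes of each area piece.
0–3 s: v = 0 at t = 15/11 s; triangle areas 75/22 + 54/11 = 183/22 cm
3–5 s: |-6| × 2 = 12 cm
5–6 s: |½(-6 + -3)(1)| = 4.5 cm
Total distance = 273/11 cm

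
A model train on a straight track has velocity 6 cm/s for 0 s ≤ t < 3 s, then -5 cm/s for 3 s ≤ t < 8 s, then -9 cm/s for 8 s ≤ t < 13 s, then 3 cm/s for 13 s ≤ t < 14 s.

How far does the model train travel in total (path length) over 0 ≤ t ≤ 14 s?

Total distance travelled is ∫|v| dt — sum the magnitudes of each area piece.
0–3 s: |6| × 3 = 18 cm
3–8 s: |-5| × 5 = 25 cm
8–13 s: |-9| × 5 = 45 cm
13–14 s: |3| × 1 = 3 cm
Total distance = 91 cm

91 cm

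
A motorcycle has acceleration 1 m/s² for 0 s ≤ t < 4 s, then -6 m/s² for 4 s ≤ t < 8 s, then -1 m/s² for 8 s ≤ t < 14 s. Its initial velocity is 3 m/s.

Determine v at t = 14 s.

-23 m/s

Δv equals the area under the a-t graph; then v = v₀ + Δv.
0–4 s: 1 × 4 = 4 m/s
4–8 s: -6 × 4 = -24 m/s
8–14 s: -1 × 6 = -6 m/s
Δv = -26 m/s, so v(14) = 3 + (-26) = -23 m/s.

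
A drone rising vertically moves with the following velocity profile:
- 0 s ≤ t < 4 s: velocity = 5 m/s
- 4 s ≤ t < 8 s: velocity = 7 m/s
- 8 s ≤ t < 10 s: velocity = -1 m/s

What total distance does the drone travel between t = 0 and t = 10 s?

50 m

Total distance travelled is ∫|v| dt — sum the magnitudes of each area piece.
0–4 s: |5| × 4 = 20 m
4–8 s: |7| × 4 = 28 m
8–10 s: |-1| × 2 = 2 m
Total distance = 50 m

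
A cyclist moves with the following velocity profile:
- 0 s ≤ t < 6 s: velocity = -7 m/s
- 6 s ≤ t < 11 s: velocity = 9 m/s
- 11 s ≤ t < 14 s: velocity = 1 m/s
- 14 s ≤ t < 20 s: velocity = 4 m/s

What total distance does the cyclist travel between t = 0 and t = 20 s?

114 m

Total distance travelled is ∫|v| dt — sum the magnitudes of each area piece.
0–6 s: |-7| × 6 = 42 m
6–11 s: |9| × 5 = 45 m
11–14 s: |1| × 3 = 3 m
14–20 s: |4| × 6 = 24 m
Total distance = 114 m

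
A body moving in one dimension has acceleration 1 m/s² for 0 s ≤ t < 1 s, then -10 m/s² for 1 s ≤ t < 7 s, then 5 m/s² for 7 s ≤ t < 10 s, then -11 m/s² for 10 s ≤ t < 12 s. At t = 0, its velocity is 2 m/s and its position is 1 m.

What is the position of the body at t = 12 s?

On each constant-a segment, Δv = aΔt and Δx = v₀Δt + ½aΔt²; chain segment to segment.
0–1 s: v starts 2 m/s; Δx = 2·1 + ½·1·1² = 2.5 m; v ends 3 m/s.
1–7 s: v starts 3 m/s; Δx = 3·6 + ½·-10·6² = -162 m; v ends -57 m/s.
7–10 s: v starts -57 m/s; Δx = -57·3 + ½·5·3² = -148.5 m; v ends -42 m/s.
10–12 s: v starts -42 m/s; Δx = -42·2 + ½·-11·2² = -106 m; v ends -64 m/s.
x(12) = 1 + Σ Δx = -413 m.

-413 m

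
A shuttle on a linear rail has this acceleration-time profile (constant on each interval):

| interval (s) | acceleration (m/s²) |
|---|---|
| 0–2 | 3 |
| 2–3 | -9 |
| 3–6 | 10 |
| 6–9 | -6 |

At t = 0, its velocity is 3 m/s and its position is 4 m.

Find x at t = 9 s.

128.5 m

On each constant-a segment, Δv = aΔt and Δx = v₀Δt + ½aΔt²; chain segment to segment.
0–2 s: v starts 3 m/s; Δx = 3·2 + ½·3·2² = 12 m; v ends 9 m/s.
2–3 s: v starts 9 m/s; Δx = 9·1 + ½·-9·1² = 4.5 m; v ends 0 m/s.
3–6 s: v starts 0 m/s; Δx = 0·3 + ½·10·3² = 45 m; v ends 30 m/s.
6–9 s: v starts 30 m/s; Δx = 30·3 + ½·-6·3² = 63 m; v ends 12 m/s.
x(9) = 4 + Σ Δx = 128.5 m.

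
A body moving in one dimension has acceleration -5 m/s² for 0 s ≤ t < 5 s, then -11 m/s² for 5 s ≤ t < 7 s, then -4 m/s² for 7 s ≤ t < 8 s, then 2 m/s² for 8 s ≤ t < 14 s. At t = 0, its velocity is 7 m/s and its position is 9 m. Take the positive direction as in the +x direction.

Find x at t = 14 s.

On each constant-a segment, Δv = aΔt and Δx = v₀Δt + ½aΔt²; chain segment to segment.
0–5 s: v starts 7 m/s; Δx = 7·5 + ½·-5·5² = -27.5 m; v ends -18 m/s.
5–7 s: v starts -18 m/s; Δx = -18·2 + ½·-11·2² = -58 m; v ends -40 m/s.
7–8 s: v starts -40 m/s; Δx = -40·1 + ½·-4·1² = -42 m; v ends -44 m/s.
8–14 s: v starts -44 m/s; Δx = -44·6 + ½·2·6² = -228 m; v ends -32 m/s.
x(14) = 9 + Σ Δx = -346.5 m.

-346.5 m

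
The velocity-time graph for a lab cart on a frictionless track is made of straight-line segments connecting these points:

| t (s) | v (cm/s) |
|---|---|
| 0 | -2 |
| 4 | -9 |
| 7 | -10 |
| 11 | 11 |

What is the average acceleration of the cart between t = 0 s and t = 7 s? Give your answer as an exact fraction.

Average acceleration = Δv/Δt = (-10 − -2)/(7 − 0) = -8/7 cm/s².

-8/7 cm/s²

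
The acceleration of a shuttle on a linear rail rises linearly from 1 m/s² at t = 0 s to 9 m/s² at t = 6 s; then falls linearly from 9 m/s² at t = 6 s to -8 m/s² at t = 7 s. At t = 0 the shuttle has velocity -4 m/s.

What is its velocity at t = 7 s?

26.5 m/s

Δv equals the area under the a-t graph; then v = v₀ + Δv.
0–6 s: ½(1 + 9)(6) = 30 m/s
6–7 s: ½(9 + -8)(1) = 0.5 m/s
Δv = 30.5 m/s, so v(7) = -4 + (30.5) = 26.5 m/s.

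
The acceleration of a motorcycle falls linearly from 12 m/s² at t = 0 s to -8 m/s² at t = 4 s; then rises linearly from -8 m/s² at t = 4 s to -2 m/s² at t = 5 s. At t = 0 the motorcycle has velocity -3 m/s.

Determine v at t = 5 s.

Δv equals the area under the a-t graph; then v = v₀ + Δv.
0–4 s: ½(12 + -8)(4) = 8 m/s
4–5 s: ½(-8 + -2)(1) = -5 m/s
Δv = 3 m/s, so v(5) = -3 + (3) = 0 m/s.

0 m/s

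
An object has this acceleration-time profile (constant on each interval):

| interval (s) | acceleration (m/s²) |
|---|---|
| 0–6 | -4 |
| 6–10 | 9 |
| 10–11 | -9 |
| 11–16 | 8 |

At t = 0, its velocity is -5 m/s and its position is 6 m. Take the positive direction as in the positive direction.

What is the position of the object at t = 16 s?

On each constant-a segment, Δv = aΔt and Δx = v₀Δt + ½aΔt²; chain segment to segment.
0–6 s: v starts -5 m/s; Δx = -5·6 + ½·-4·6² = -102 m; v ends -29 m/s.
6–10 s: v starts -29 m/s; Δx = -29·4 + ½·9·4² = -44 m; v ends 7 m/s.
10–11 s: v starts 7 m/s; Δx = 7·1 + ½·-9·1² = 2.5 m; v ends -2 m/s.
11–16 s: v starts -2 m/s; Δx = -2·5 + ½·8·5² = 90 m; v ends 38 m/s.
x(16) = 6 + Σ Δx = -47.5 m.

-47.5 m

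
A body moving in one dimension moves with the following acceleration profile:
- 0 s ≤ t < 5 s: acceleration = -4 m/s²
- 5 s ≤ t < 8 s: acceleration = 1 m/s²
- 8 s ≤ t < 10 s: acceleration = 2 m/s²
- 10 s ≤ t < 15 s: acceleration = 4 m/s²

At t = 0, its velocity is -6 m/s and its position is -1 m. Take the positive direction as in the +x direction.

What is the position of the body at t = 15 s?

-241.5 m

On each constant-a segment, Δv = aΔt and Δx = v₀Δt + ½aΔt²; chain segment to segment.
0–5 s: v starts -6 m/s; Δx = -6·5 + ½·-4·5² = -80 m; v ends -26 m/s.
5–8 s: v starts -26 m/s; Δx = -26·3 + ½·1·3² = -73.5 m; v ends -23 m/s.
8–10 s: v starts -23 m/s; Δx = -23·2 + ½·2·2² = -42 m; v ends -19 m/s.
10–15 s: v starts -19 m/s; Δx = -19·5 + ½·4·5² = -45 m; v ends 1 m/s.
x(15) = -1 + Σ Δx = -241.5 m.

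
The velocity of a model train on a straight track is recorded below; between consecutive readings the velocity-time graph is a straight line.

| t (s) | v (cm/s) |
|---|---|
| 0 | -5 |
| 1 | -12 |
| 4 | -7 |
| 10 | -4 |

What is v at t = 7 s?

-5.5 cm/s

On 4–10 s the graph is linear from -7 to -4 cm/s: v(7) = -7 + (-4 − -7)·(7 − 4)/(10 − 4) = -5.5 cm/s.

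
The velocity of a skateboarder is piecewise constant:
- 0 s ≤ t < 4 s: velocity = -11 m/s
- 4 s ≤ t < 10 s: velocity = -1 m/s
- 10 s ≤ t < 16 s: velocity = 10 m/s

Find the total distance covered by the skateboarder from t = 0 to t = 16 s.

Distance (not displacement) is the total path length: add the absolute areas under v-t.
0–4 s: |-11| × 4 = 44 m
4–10 s: |-1| × 6 = 6 m
10–16 s: |10| × 6 = 60 m
Total distance = 110 m

110 m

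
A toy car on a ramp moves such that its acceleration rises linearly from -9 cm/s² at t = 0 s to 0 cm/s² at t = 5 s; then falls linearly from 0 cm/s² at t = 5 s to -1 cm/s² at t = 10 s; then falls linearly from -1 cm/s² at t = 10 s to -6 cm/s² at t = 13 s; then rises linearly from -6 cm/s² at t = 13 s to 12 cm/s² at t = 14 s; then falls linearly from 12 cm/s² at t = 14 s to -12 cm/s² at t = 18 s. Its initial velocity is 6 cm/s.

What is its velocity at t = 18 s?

-26.5 cm/s

Δv equals the area under the a-t graph; then v = v₀ + Δv.
0–5 s: ½(-9 + 0)(5) = -22.5 cm/s
5–10 s: ½(0 + -1)(5) = -2.5 cm/s
10–13 s: ½(-1 + -6)(3) = -10.5 cm/s
13–14 s: ½(-6 + 12)(1) = 3 cm/s
14–18 s: ½(12 + -12)(4) = 0 cm/s
Δv = -32.5 cm/s, so v(18) = 6 + (-32.5) = -26.5 cm/s.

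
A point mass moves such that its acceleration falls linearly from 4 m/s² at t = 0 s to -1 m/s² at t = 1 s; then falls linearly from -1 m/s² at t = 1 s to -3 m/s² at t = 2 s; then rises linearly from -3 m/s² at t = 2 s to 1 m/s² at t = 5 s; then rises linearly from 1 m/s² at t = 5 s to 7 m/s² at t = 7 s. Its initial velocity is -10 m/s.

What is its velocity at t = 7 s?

-5.5 m/s

Δv equals the area under the a-t graph; then v = v₀ + Δv.
0–1 s: ½(4 + -1)(1) = 1.5 m/s
1–2 s: ½(-1 + -3)(1) = -2 m/s
2–5 s: ½(-3 + 1)(3) = -3 m/s
5–7 s: ½(1 + 7)(2) = 8 m/s
Δv = 4.5 m/s, so v(7) = -10 + (4.5) = -5.5 m/s.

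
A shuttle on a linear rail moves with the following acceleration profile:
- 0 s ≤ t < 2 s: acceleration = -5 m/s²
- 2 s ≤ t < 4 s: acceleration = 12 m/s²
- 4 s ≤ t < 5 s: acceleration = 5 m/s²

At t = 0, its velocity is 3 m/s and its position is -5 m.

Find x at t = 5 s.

20.5 m

On each constant-a segment, Δv = aΔt and Δx = v₀Δt + ½aΔt²; chain segment to segment.
0–2 s: v starts 3 m/s; Δx = 3·2 + ½·-5·2² = -4 m; v ends -7 m/s.
2–4 s: v starts -7 m/s; Δx = -7·2 + ½·12·2² = 10 m; v ends 17 m/s.
4–5 s: v starts 17 m/s; Δx = 17·1 + ½·5·1² = 19.5 m; v ends 22 m/s.
x(5) = -5 + Σ Δx = 20.5 m.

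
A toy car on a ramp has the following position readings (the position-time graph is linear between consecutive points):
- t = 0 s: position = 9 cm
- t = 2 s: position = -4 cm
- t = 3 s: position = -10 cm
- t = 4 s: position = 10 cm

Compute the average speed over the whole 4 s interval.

9.75 cm/s

Average speed = (total path length)/(elapsed time); on a piecewise-linear x-t graph the path length is Σ|Δx|.
0–2 s: |Δx| = |-4 − 9| = 13 cm
2–3 s: |Δx| = |-10 − -4| = 6 cm
3–4 s: |Δx| = |10 − -10| = 20 cm
Total path = 39 cm; average speed = 39/4 = 9.75 cm/s.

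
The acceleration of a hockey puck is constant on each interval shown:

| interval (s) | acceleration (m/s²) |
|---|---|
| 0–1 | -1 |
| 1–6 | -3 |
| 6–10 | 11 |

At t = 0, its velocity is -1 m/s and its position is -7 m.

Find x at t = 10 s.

On each constant-a segment, Δv = aΔt and Δx = v₀Δt + ½aΔt²; chain segment to segment.
0–1 s: v starts -1 m/s; Δx = -1·1 + ½·-1·1² = -1.5 m; v ends -2 m/s.
1–6 s: v starts -2 m/s; Δx = -2·5 + ½·-3·5² = -47.5 m; v ends -17 m/s.
6–10 s: v starts -17 m/s; Δx = -17·4 + ½·11·4² = 20 m; v ends 27 m/s.
x(10) = -7 + Σ Δx = -36 m.

-36 m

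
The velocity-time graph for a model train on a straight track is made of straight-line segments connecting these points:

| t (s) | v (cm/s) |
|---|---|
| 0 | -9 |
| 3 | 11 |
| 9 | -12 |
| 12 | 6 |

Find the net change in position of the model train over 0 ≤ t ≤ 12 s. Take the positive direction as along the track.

-9 cm

Net displacement equals the area under the velocity-time graph (areas below the axis count negative).
0–3 s: ½(-9 + 11)(3) = 3 cm
3–9 s: ½(11 + -12)(6) = -3 cm
9–12 s: ½(-12 + 6)(3) = -9 cm
Net displacement = -9 cm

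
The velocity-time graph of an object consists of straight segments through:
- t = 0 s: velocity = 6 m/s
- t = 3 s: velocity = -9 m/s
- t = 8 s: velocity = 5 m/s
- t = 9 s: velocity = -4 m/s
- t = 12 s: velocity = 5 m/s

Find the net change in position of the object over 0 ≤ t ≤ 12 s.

Net displacement equals the area under the velocity-time graph (areas below the axis count negative).
0–3 s: ½(6 + -9)(3) = -4.5 m
3–8 s: ½(-9 + 5)(5) = -10 m
8–9 s: ½(5 + -4)(1) = 0.5 m
9–12 s: ½(-4 + 5)(3) = 1.5 m
Net displacement = -12.5 m

-12.5 m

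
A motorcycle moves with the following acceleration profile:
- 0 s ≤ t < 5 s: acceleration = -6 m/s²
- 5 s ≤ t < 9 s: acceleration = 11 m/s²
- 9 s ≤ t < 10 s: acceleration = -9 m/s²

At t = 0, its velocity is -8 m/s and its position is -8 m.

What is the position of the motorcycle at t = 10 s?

-185.5 m

On each constant-a segment, Δv = aΔt and Δx = v₀Δt + ½aΔt²; chain segment to segment.
0–5 s: v starts -8 m/s; Δx = -8·5 + ½·-6·5² = -115 m; v ends -38 m/s.
5–9 s: v starts -38 m/s; Δx = -38·4 + ½·11·4² = -64 m; v ends 6 m/s.
9–10 s: v starts 6 m/s; Δx = 6·1 + ½·-9·1² = 1.5 m; v ends -3 m/s.
x(10) = -8 + Σ Δx = -185.5 m.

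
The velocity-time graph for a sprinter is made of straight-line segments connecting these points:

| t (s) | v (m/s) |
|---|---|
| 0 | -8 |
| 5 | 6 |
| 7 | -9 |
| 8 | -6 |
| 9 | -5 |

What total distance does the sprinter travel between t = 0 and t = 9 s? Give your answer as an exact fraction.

Distance (not displacement) is the total path length: add the absolute areas under v-t.
0–5 s: v = 0 at t = 20/7 s; triangle areas 80/7 + 45/7 = 125/7 m
5–7 s: v = 0 at t = 5.8 s; triangle areas 2.4 + 5.4 = 7.8 m
7–8 s: |½(-9 + -6)(1)| = 7.5 m
8–9 s: |½(-6 + -5)(1)| = 5.5 m
Total distance = 1353/35 m

1353/35 m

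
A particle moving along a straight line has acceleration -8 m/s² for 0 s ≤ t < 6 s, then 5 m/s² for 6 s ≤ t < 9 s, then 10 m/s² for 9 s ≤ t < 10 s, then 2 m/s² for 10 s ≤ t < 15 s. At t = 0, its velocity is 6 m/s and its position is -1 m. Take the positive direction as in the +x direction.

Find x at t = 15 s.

-294.5 m

On each constant-a segment, Δv = aΔt and Δx = v₀Δt + ½aΔt²; chain segment to segment.
0–6 s: v starts 6 m/s; Δx = 6·6 + ½·-8·6² = -108 m; v ends -42 m/s.
6–9 s: v starts -42 m/s; Δx = -42·3 + ½·5·3² = -103.5 m; v ends -27 m/s.
9–10 s: v starts -27 m/s; Δx = -27·1 + ½·10·1² = -22 m; v ends -17 m/s.
10–15 s: v starts -17 m/s; Δx = -17·5 + ½·2·5² = -60 m; v ends -7 m/s.
x(15) = -1 + Σ Δx = -294.5 m.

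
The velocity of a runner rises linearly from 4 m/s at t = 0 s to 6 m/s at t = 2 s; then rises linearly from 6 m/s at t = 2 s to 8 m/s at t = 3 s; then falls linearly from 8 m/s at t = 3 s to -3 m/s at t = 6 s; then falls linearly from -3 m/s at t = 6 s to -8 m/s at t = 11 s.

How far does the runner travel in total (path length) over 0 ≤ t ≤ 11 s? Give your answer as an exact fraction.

Distance (not displacement) is the total path length: add the absolute areas under v-t.
0–2 s: |½(4 + 6)(2)| = 10 m
2–3 s: |½(6 + 8)(1)| = 7 m
3–6 s: v = 0 at t = 57/11 s; triangle areas 96/11 + 27/22 = 219/22 m
6–11 s: |½(-3 + -8)(5)| = 27.5 m
Total distance = 599/11 m

599/11 m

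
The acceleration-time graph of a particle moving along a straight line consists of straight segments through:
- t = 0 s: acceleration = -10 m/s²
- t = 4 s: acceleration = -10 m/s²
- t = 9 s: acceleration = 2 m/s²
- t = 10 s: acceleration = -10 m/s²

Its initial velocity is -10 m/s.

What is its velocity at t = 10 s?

-74 m/s

Δv equals the area under the a-t graph; then v = v₀ + Δv.
0–4 s: -10 × 4 = -40 m/s
4–9 s: ½(-10 + 2)(5) = -20 m/s
9–10 s: ½(2 + -10)(1) = -4 m/s
Δv = -64 m/s, so v(10) = -10 + (-64) = -74 m/s.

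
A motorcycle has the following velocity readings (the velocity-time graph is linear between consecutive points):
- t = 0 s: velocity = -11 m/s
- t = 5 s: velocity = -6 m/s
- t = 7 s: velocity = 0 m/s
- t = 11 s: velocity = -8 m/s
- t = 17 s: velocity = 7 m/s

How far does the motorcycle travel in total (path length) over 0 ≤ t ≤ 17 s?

Distance (not displacement) is the total path length: add the absolute areas under v-t.
0–5 s: |½(-11 + -6)(5)| = 42.5 m
5–7 s: |½(-6 + 0)(2)| = 6 m
7–11 s: |½(0 + -8)(4)| = 16 m
11–17 s: v = 0 at t = 14.2 s; triangle areas 12.8 + 9.8 = 22.6 m
Total distance = 87.1 m

87.1 m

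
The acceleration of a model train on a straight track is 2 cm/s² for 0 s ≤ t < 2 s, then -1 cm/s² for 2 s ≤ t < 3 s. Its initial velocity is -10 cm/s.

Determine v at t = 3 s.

-7 cm/s

Δv equals the area under the a-t graph; then v = v₀ + Δv.
0–2 s: 2 × 2 = 4 cm/s
2–3 s: -1 × 1 = -1 cm/s
Δv = 3 cm/s, so v(3) = -10 + (3) = -7 cm/s.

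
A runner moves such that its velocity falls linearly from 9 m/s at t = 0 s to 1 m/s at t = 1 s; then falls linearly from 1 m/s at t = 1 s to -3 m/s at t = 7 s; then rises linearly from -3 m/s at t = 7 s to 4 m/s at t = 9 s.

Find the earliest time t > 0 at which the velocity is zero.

v changes sign on 1–7 s (from 1 to -3); the graph is linear there, so v = 0 at t = 1 + (-1)·(7 − 1)/(-3 − 1) = 2.5 s.

t = 2.5 s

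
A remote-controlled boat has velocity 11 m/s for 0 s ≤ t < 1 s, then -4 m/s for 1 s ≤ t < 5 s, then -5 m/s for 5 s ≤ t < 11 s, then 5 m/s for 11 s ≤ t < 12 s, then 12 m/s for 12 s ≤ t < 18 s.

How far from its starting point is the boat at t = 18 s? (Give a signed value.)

Net displacement equals the area under the velocity-time graph (areas below the axis count negative).
0–1 s: 11 × 1 = 11 m
1–5 s: -4 × 4 = -16 m
5–11 s: -5 × 6 = -30 m
11–12 s: 5 × 1 = 5 m
12–18 s: 12 × 6 = 72 m
Net displacement = 42 m

42 m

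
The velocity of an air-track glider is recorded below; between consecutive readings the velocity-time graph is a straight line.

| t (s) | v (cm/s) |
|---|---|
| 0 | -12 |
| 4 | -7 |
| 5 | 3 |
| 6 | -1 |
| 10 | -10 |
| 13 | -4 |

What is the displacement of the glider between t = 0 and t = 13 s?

-82 cm

Displacement is the signed area under the v-t curve.
0–4 s: ½(-12 + -7)(4) = -38 cm
4–5 s: ½(-7 + 3)(1) = -2 cm
5–6 s: ½(3 + -1)(1) = 1 cm
6–10 s: ½(-1 + -10)(4) = -22 cm
10–13 s: ½(-10 + -4)(3) = -21 cm
Net displacement = -82 cm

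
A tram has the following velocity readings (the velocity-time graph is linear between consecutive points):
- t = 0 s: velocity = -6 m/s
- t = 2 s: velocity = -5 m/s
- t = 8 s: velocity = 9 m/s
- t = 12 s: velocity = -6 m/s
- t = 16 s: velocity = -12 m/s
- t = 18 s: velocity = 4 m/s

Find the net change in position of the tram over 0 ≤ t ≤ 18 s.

-37 m

Net displacement equals the area under the velocity-time graph (areas below the axis count negative).
0–2 s: ½(-6 + -5)(2) = -11 m
2–8 s: ½(-5 + 9)(6) = 12 m
8–12 s: ½(9 + -6)(4) = 6 m
12–16 s: ½(-6 + -12)(4) = -36 m
16–18 s: ½(-12 + 4)(2) = -8 m
Net displacement = -37 m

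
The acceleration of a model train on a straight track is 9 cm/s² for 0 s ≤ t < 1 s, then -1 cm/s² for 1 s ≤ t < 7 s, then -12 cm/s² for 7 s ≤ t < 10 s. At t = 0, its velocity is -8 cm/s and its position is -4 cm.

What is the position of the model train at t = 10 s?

On each constant-a segment, Δv = aΔt and Δx = v₀Δt + ½aΔt²; chain segment to segment.
0–1 s: v starts -8 cm/s; Δx = -8·1 + ½·9·1² = -3.5 cm; v ends 1 cm/s.
1–7 s: v starts 1 cm/s; Δx = 1·6 + ½·-1·6² = -12 cm; v ends -5 cm/s.
7–10 s: v starts -5 cm/s; Δx = -5·3 + ½·-12·3² = -69 cm; v ends -41 cm/s.
x(10) = -4 + Σ Δx = -88.5 cm.

-88.5 cm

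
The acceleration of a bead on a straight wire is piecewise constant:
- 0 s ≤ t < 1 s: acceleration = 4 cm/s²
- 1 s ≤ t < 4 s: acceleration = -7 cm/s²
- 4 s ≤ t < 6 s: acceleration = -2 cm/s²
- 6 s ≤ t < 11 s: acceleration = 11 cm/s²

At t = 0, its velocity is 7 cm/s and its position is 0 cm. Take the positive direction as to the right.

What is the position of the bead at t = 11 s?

54 cm

On each constant-a segment, Δv = aΔt and Δx = v₀Δt + ½aΔt²; chain segment to segment.
0–1 s: v starts 7 cm/s; Δx = 7·1 + ½·4·1² = 9 cm; v ends 11 cm/s.
1–4 s: v starts 11 cm/s; Δx = 11·3 + ½·-7·3² = 1.5 cm; v ends -10 cm/s.
4–6 s: v starts -10 cm/s; Δx = -10·2 + ½·-2·2² = -24 cm; v ends -14 cm/s.
6–11 s: v starts -14 cm/s; Δx = -14·5 + ½·11·5² = 67.5 cm; v ends 41 cm/s.
x(11) = 0 + Σ Δx = 54 cm.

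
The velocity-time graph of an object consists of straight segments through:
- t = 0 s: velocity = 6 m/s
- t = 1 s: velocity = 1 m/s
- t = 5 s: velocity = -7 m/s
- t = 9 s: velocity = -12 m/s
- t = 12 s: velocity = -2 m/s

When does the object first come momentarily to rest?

v changes sign on 1–5 s (from 1 to -7); the graph is linear there, so v = 0 at t = 1 + (-1)·(5 − 1)/(-7 − 1) = 1.5 s.

t = 1.5 s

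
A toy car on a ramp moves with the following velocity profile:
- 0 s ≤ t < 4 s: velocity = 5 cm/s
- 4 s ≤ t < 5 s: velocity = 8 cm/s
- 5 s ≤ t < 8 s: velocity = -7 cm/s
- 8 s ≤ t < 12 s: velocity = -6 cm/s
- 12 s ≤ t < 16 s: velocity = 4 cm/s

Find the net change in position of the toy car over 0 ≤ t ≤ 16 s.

Displacement is the signed area under the v-t curve.
0–4 s: 5 × 4 = 20 cm
4–5 s: 8 × 1 = 8 cm
5–8 s: -7 × 3 = -21 cm
8–12 s: -6 × 4 = -24 cm
12–16 s: 4 × 4 = 16 cm
Net displacement = -1 cm

-1 cm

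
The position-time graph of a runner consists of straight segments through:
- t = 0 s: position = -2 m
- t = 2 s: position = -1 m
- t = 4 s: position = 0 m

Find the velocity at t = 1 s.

Velocity is the slope of the x-t graph on 0–2 s: (-1 − -2)/(2 − 0) = 0.5 m/s.

0.5 m/s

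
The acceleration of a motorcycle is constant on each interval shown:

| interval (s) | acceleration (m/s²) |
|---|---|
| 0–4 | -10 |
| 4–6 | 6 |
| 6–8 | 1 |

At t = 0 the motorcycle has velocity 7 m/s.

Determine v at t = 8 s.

-19 m/s

Δv equals the area under the a-t graph; then v = v₀ + Δv.
0–4 s: -10 × 4 = -40 m/s
4–6 s: 6 × 2 = 12 m/s
6–8 s: 1 × 2 = 2 m/s
Δv = -26 m/s, so v(8) = 7 + (-26) = -19 m/s.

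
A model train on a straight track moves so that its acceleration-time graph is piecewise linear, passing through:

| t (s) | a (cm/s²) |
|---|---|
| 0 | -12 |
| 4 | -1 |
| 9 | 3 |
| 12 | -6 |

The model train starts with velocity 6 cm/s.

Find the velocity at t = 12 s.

Δv equals the area under the a-t graph; then v = v₀ + Δv.
0–4 s: ½(-12 + -1)(4) = -26 cm/s
4–9 s: ½(-1 + 3)(5) = 5 cm/s
9–12 s: ½(3 + -6)(3) = -4.5 cm/s
Δv = -25.5 cm/s, so v(12) = 6 + (-25.5) = -19.5 cm/s.

-19.5 cm/s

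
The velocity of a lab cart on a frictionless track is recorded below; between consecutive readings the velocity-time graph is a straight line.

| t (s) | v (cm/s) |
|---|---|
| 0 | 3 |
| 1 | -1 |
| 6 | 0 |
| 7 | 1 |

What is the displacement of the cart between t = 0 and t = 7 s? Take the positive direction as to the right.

-1 cm

Displacement is the signed area under the v-t curve.
0–1 s: ½(3 + -1)(1) = 1 cm
1–6 s: ½(-1 + 0)(5) = -2.5 cm
6–7 s: ½(0 + 1)(1) = 0.5 cm
Net displacement = -1 cm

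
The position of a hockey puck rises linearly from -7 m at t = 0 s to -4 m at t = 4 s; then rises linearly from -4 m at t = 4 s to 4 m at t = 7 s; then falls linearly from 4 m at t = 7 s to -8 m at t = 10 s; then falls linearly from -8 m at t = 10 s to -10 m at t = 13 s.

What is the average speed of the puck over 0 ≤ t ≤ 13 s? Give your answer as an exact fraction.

25/13 m/s

Average speed = (total path length)/(elapsed time); on a piecewise-linear x-t graph the path length is Σ|Δx|.
0–4 s: |Δx| = |-4 − -7| = 3 m
4–7 s: |Δx| = |4 − -4| = 8 m
7–10 s: |Δx| = |-8 − 4| = 12 m
10–13 s: |Δx| = |-10 − -8| = 2 m
Total path = 25 m; average speed = 25/13 = 25/13 m/s.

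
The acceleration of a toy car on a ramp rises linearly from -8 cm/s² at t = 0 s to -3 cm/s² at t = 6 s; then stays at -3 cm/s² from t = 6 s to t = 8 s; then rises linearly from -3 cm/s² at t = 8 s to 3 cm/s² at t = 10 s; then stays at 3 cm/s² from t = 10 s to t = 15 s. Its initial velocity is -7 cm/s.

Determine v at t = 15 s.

-31 cm/s

Δv equals the area under the a-t graph; then v = v₀ + Δv.
0–6 s: ½(-8 + -3)(6) = -33 cm/s
6–8 s: -3 × 2 = -6 cm/s
8–10 s: ½(-3 + 3)(2) = 0 cm/s
10–15 s: 3 × 5 = 15 cm/s
Δv = -24 cm/s, so v(15) = -7 + (-24) = -31 cm/s.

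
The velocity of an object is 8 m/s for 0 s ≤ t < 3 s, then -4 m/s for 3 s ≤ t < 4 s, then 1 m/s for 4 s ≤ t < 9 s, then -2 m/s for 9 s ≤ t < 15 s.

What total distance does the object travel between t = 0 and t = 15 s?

45 m

Distance (not displacement) is the total path length: add the absolute areas under v-t.
0–3 s: |8| × 3 = 24 m
3–4 s: |-4| × 1 = 4 m
4–9 s: |1| × 5 = 5 m
9–15 s: |-2| × 6 = 12 m
Total distance = 45 m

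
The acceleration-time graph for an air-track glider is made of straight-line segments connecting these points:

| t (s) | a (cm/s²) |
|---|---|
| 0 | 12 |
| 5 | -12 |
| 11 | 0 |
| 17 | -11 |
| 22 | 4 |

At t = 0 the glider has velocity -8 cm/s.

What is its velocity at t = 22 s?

-94.5 cm/s

Δv equals the area under the a-t graph; then v = v₀ + Δv.
0–5 s: ½(12 + -12)(5) = 0 cm/s
5–11 s: ½(-12 + 0)(6) = -36 cm/s
11–17 s: ½(0 + -11)(6) = -33 cm/s
17–22 s: ½(-11 + 4)(5) = -17.5 cm/s
Δv = -86.5 cm/s, so v(22) = -8 + (-86.5) = -94.5 cm/s.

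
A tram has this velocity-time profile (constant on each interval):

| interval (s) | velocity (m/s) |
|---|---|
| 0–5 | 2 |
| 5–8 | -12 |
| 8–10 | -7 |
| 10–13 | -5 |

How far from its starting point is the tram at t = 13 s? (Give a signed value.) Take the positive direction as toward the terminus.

-55 m

Displacement is the signed area under the v-t curve.
0–5 s: 2 × 5 = 10 m
5–8 s: -12 × 3 = -36 m
8–10 s: -7 × 2 = -14 m
10–13 s: -5 × 3 = -15 m
Net displacement = -55 m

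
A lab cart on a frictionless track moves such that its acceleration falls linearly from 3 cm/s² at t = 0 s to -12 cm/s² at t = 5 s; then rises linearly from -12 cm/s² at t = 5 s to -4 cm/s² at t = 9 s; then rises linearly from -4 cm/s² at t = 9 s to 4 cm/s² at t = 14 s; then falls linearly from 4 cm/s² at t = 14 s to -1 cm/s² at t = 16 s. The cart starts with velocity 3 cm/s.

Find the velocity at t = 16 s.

-48.5 cm/s

Δv equals the area under the a-t graph; then v = v₀ + Δv.
0–5 s: ½(3 + -12)(5) = -22.5 cm/s
5–9 s: ½(-12 + -4)(4) = -32 cm/s
9–14 s: ½(-4 + 4)(5) = 0 cm/s
14–16 s: ½(4 + -1)(2) = 3 cm/s
Δv = -51.5 cm/s, so v(16) = 3 + (-51.5) = -48.5 cm/s.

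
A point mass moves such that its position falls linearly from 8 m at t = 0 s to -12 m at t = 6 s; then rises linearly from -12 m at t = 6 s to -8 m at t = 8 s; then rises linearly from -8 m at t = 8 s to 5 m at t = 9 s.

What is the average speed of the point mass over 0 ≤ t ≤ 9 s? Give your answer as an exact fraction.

37/9 m/s

Average speed = (total path length)/(elapsed time); on a piecewise-linear x-t graph the path length is Σ|Δx|.
0–6 s: |Δx| = |-12 − 8| = 20 m
6–8 s: |Δx| = |-8 − -12| = 4 m
8–9 s: |Δx| = |5 − -8| = 13 m
Total path = 37 m; average speed = 37/9 = 37/9 m/s.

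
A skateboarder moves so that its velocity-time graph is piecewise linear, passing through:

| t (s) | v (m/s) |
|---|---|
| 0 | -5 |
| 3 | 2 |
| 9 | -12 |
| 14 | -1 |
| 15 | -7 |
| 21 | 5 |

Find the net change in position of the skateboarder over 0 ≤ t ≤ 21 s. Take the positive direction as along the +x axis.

Net displacement equals the area under the velocity-time graph (areas below the axis count negative).
0–3 s: ½(-5 + 2)(3) = -4.5 m
3–9 s: ½(2 + -12)(6) = -30 m
9–14 s: ½(-12 + -1)(5) = -32.5 m
14–15 s: ½(-1 + -7)(1) = -4 m
15–21 s: ½(-7 + 5)(6) = -6 m
Net displacement = -77 m

-77 m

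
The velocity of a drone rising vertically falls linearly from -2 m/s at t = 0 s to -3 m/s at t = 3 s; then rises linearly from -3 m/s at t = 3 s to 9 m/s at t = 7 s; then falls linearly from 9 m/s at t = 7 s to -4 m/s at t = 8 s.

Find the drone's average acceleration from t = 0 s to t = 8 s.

-0.25 m/s²

Average acceleration = Δv/Δt = (-4 − -2)/(8 − 0) = -0.25 m/s².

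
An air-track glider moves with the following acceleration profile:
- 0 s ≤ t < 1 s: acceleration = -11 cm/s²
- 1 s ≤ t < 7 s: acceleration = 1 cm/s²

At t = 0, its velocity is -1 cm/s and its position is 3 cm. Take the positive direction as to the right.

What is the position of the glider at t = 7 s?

-57.5 cm

On each constant-a segment, Δv = aΔt and Δx = v₀Δt + ½aΔt²; chain segment to segment.
0–1 s: v starts -1 cm/s; Δx = -1·1 + ½·-11·1² = -6.5 cm; v ends -12 cm/s.
1–7 s: v starts -12 cm/s; Δx = -12·6 + ½·1·6² = -54 cm; v ends -6 cm/s.
x(7) = 3 + Σ Δx = -57.5 cm.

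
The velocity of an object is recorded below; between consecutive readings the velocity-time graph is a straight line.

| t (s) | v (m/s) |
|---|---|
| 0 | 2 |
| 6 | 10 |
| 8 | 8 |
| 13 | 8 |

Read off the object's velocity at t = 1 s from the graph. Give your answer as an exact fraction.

10/3 m/s

On 0–6 s the graph is linear from 2 to 10 m/s: v(1) = 2 + (10 − 2)·(1 − 0)/(6 − 0) = 10/3 m/s.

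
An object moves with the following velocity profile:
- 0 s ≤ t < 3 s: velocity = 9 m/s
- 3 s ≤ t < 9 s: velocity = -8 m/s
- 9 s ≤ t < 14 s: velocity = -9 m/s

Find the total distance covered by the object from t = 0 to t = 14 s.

120 m

Total distance travelled is ∫|v| dt — sum the magnitudes of each area piece.
0–3 s: |9| × 3 = 27 m
3–9 s: |-8| × 6 = 48 m
9–14 s: |-9| × 5 = 45 m
Total distance = 120 m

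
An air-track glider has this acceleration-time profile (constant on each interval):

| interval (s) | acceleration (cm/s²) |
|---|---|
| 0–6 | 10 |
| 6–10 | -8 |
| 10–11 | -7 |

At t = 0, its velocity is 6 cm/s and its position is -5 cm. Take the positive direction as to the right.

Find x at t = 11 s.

On each constant-a segment, Δv = aΔt and Δx = v₀Δt + ½aΔt²; chain segment to segment.
0–6 s: v starts 6 cm/s; Δx = 6·6 + ½·10·6² = 216 cm; v ends 66 cm/s.
6–10 s: v starts 66 cm/s; Δx = 66·4 + ½·-8·4² = 200 cm; v ends 34 cm/s.
10–11 s: v starts 34 cm/s; Δx = 34·1 + ½·-7·1² = 30.5 cm; v ends 27 cm/s.
x(11) = -5 + Σ Δx = 441.5 cm.

441.5 cm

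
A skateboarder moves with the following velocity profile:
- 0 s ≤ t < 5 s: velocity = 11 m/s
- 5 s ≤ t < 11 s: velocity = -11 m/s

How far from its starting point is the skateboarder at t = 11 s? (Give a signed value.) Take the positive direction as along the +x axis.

-11 m

Net displacement equals the area under the velocity-time graph (areas below the axis count negative).
0–5 s: 11 × 5 = 55 m
5–11 s: -11 × 6 = -66 m
Net displacement = -11 m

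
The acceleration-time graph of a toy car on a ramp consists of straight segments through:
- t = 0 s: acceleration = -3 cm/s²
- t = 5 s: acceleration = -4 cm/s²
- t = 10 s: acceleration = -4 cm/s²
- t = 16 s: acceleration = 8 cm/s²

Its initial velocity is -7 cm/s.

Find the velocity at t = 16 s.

-32.5 cm/s

Δv equals the area under the a-t graph; then v = v₀ + Δv.
0–5 s: ½(-3 + -4)(5) = -17.5 cm/s
5–10 s: -4 × 5 = -20 cm/s
10–16 s: ½(-4 + 8)(6) = 12 cm/s
Δv = -25.5 cm/s, so v(16) = -7 + (-25.5) = -32.5 cm/s.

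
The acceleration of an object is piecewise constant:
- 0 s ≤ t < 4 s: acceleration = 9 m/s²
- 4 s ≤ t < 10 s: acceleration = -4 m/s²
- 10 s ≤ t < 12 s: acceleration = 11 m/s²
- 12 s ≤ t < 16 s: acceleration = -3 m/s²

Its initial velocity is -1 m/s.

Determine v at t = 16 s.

Δv equals the area under the a-t graph; then v = v₀ + Δv.
0–4 s: 9 × 4 = 36 m/s
4–10 s: -4 × 6 = -24 m/s
10–12 s: 11 × 2 = 22 m/s
12–16 s: -3 × 4 = -12 m/s
Δv = 22 m/s, so v(16) = -1 + (22) = 21 m/s.

21 m/s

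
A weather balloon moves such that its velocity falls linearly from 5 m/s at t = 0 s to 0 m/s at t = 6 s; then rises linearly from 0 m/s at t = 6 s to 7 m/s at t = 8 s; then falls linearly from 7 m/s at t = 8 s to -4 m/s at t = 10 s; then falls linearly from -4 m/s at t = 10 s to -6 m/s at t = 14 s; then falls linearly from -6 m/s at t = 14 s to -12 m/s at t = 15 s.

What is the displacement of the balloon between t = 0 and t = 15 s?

Displacement is the signed area under the v-t curve.
0–6 s: ½(5 + 0)(6) = 15 m
6–8 s: ½(0 + 7)(2) = 7 m
8–10 s: ½(7 + -4)(2) = 3 m
10–14 s: ½(-4 + -6)(4) = -20 m
14–15 s: ½(-6 + -12)(1) = -9 m
Net displacement = -4 m

-4 m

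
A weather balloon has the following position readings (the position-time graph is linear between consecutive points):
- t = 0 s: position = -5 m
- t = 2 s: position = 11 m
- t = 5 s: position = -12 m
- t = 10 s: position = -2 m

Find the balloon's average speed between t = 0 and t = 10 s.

Average speed = (total path length)/(elapsed time); on a piecewise-linear x-t graph the path length is Σ|Δx|.
0–2 s: |Δx| = |11 − -5| = 16 m
2–5 s: |Δx| = |-12 − 11| = 23 m
5–10 s: |Δx| = |-2 − -12| = 10 m
Total path = 49 m; average speed = 49/10 = 4.9 m/s.

4.9 m/s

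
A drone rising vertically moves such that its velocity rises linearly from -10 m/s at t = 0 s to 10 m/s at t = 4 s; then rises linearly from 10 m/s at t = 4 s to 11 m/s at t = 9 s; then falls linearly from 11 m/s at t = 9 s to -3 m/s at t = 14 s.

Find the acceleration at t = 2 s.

Acceleration is the slope of the v-t graph on 0–4 s: (10 − -10)/(4 − 0) = 5 m/s².

5 m/s²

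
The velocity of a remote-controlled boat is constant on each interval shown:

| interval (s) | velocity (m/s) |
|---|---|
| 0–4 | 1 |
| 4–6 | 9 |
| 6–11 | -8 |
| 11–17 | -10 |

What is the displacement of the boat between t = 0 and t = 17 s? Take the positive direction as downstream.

Net displacement equals the area under the velocity-time graph (areas below the axis count negative).
0–4 s: 1 × 4 = 4 m
4–6 s: 9 × 2 = 18 m
6–11 s: -8 × 5 = -40 m
11–17 s: -10 × 6 = -60 m
Net displacement = -78 m

-78 m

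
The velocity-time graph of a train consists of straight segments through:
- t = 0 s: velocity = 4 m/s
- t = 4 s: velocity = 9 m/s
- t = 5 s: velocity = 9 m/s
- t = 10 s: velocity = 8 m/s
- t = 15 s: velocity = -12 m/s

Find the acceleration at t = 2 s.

Acceleration is the slope of the v-t graph on 0–4 s: (9 − 4)/(4 − 0) = 1.25 m/s².

1.25 m/s²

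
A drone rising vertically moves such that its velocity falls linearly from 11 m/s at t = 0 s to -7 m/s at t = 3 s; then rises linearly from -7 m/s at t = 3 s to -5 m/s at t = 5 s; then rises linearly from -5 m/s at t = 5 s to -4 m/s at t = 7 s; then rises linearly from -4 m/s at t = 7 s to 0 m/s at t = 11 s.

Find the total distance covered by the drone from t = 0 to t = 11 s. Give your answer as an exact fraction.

Total distance travelled is ∫|v| dt — sum the magnitudes of each area piece.
0–3 s: v = 0 at t = 11/6 s; triangle areas 121/12 + 49/12 = 85/6 m
3–5 s: |½(-7 + -5)(2)| = 12 m
5–7 s: |½(-5 + -4)(2)| = 9 m
7–11 s: |½(-4 + 0)(4)| = 8 m
Total distance = 259/6 m

259/6 m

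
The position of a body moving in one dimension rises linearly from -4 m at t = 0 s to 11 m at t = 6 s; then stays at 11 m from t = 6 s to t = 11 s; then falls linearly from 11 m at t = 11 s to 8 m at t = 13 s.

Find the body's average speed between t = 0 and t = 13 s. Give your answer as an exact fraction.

18/13 m/s

Average speed = (total path length)/(elapsed time); on a piecewise-linear x-t graph the path length is Σ|Δx|.
0–6 s: |Δx| = |11 − -4| = 15 m
6–11 s: |Δx| = |11 − 11| = 0 m
11–13 s: |Δx| = |8 − 11| = 3 m
Total path = 18 m; average speed = 18/13 = 18/13 m/s.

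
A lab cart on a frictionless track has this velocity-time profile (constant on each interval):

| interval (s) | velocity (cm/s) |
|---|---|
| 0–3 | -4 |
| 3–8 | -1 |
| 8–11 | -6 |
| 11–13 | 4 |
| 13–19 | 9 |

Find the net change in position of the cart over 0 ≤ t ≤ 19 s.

Displacement is the signed area under the v-t curve.
0–3 s: -4 × 3 = -12 cm
3–8 s: -1 × 5 = -5 cm
8–11 s: -6 × 3 = -18 cm
11–13 s: 4 × 2 = 8 cm
13–19 s: 9 × 6 = 54 cm
Net displacement = 27 cm

27 cm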